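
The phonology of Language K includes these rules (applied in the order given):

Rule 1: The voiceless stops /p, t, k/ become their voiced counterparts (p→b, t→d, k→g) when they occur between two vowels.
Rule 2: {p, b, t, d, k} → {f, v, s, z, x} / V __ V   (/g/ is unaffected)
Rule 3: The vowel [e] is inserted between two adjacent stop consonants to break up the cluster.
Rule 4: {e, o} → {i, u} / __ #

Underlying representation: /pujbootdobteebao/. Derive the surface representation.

Rule 1 (intervocalic voicing): no segment meets the environment; /pujbootdobteebao/ is unchanged.
Rule 2 (intervocalic spirantization): /b/ is a stop between vowels /e/ and /a/, so it spirantizes to the fricative [v]. /pujbootdobteebao/ → pujbootdobteevao.
Rule 3 (stop-cluster e-epenthesis): /t/ and /d/ form a stop–stop cluster, so [e] is inserted between them. /b/ and /t/ form a stop–stop cluster, so [e] is inserted between them. /pujbootdobteevao/ → pujbootedobeteevao.
Rule 4 (final vowel raising): /o/ is a mid vowel in word-final position, so it raises to [u]. /pujbootedobeteevao/ → pujbootedobeteevau.

pujbootedobeteevau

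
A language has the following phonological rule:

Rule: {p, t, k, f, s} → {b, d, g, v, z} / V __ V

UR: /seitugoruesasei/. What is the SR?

seidugoruezazei

Scanning /seitugoruesasei/: /s/ at position 1 is not in the conditioning environment; /t/ is a voiceless obstruent between vowels /i/ and /u/, so it voices to [d]; /s/ is a voiceless obstruent between vowels /e/ and /a/, so it voices to [z]; /s/ is a voiceless obstruent between vowels /a/ and /e/, so it voices to [z].
Result: [seidugoruezazei].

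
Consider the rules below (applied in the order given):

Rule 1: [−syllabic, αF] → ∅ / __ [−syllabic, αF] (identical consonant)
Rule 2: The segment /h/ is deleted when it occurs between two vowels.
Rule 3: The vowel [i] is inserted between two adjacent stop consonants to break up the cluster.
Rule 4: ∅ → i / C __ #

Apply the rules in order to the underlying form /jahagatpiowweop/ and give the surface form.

Rule 1 (degemination): /ww/ is a geminate; the first /w/ deletes. /jahagatpiowweop/ → jahagatpioweop.
Rule 2 (intervocalic h-deletion): /h/ occurs between vowels /a/ and /a/, so it deletes. /jahagatpioweop/ → jaagatpioweop.
Rule 3 (stop-cluster i-epenthesis): /t/ and /p/ form a stop–stop cluster, so [i] is inserted between them. /jaagatpioweop/ → jaagatipioweop.
Rule 4 (final i-epenthesis): the form ends in the consonant /p/, so [i] is inserted word-finally. /jaagatipioweop/ → jaagatipioweopi.

jaagatipioweopi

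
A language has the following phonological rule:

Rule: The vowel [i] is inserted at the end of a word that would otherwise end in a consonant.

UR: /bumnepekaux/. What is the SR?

bumnepekauxi

the form ends in the consonant /x/, so [i] is inserted word-finally.
Surface form: [bumnepekauxi].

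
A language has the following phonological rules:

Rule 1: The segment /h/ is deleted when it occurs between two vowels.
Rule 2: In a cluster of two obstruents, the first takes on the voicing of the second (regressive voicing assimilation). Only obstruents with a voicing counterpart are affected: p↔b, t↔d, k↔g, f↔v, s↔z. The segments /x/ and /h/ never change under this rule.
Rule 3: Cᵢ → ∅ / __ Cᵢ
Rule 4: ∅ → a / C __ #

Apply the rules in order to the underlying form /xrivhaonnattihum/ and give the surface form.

Rule 1 (intervocalic h-deletion): /h/ occurs between vowels /i/ and /u/, so it deletes. /xrivhaonnattihum/ → xrivhaonnattium.
Rule 2 (regressive voicing assimilation): /v/ precedes the voiceless obstruent /h/, so it devoices to [f] by assimilation. /xrivhaonnattium/ → xrifhaonnattium.
Rule 3 (degemination): /nn/ is a geminate; the first /n/ deletes. /tt/ is a geminate; the first /t/ deletes. /xrifhaonnattium/ → xrifhaonatium.
Rule 4 (final a-epenthesis): the form ends in the consonant /m/, so [a] is inserted word-finally. /xrifhaonatium/ → xrifhaonatiuma.

xrifhaonatiuma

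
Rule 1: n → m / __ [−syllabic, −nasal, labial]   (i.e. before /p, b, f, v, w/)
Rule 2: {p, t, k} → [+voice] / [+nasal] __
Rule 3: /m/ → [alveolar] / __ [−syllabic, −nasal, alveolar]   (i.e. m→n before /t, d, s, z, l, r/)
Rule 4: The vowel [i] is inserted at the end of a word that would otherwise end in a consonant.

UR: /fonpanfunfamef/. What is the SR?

fombamfumfamefi

Rule 1 (nasal place assimilation): /n/ precedes the labial consonant /p/, so it assimilates in place to [m]. /n/ precedes the labial consonant /f/, so it assimilates in place to [m]. /n/ precedes the labial consonant /f/, so it assimilates in place to [m]. /fonpanfunfamef/ → fompamfumfamef.
Rule 2 (post-nasal voicing): /p/ is a voiceless stop immediately after the nasal /m/, so it voices to [b]. /fompamfumfamef/ → fombamfumfamef.
Rule 3 (nasal place assimilation): no segment meets the environment; /fombamfumfamef/ is unchanged.
Rule 4 (final i-epenthesis): the form ends in the consonant /f/, so [i] is inserted word-finally. /fombamfumfamef/ → fombamfumfamefi.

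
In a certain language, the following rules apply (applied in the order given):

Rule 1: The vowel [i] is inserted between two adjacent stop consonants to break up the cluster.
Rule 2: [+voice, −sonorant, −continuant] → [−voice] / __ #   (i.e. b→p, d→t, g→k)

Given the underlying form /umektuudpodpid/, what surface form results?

Rule 1 (stop-cluster i-epenthesis): /k/ and /t/ form a stop–stop cluster, so [i] is inserted between them. /d/ and /p/ form a stop–stop cluster, so [i] is inserted between them. /d/ and /p/ form a stop–stop cluster, so [i] is inserted between them. /umektuudpodpid/ → umekituudipodipid.
Rule 2 (final devoicing): /d/ is a voiced stop in word-final position, so it devoices to [t]. /umekituudipodipid/ → umekituudipodipit.

umekituudipodipit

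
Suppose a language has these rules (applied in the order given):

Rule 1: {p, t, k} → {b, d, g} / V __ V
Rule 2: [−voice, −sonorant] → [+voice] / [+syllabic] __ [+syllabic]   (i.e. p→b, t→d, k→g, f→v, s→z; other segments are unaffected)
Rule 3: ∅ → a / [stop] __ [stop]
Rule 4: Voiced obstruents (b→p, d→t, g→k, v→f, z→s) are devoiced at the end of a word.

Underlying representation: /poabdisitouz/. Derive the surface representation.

Rule 1 (intervocalic voicing): /t/ is a voiceless stop between vowels /i/ and /o/, so it voices to [d]. /poabdisitouz/ → poabdisidouz.
Rule 2 (intervocalic voicing): /s/ is a voiceless obstruent between vowels /i/ and /i/, so it voices to [z]. /poabdisidouz/ → poabdizidouz.
Rule 3 (stop-cluster a-epenthesis): /b/ and /d/ form a stop–stop cluster, so [a] is inserted between them. /poabdizidouz/ → poabadizidouz.
Rule 4 (final devoicing): /z/ is a voiced obstruent in word-final position, so it devoices to [s]. /poabadizidouz/ → poabadizidous.

poabadizidous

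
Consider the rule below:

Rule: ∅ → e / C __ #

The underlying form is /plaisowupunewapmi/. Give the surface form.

plaisowupunewapmi

No segment of /plaisowupunewapmi/ meets the structural description of the rule, so the form surfaces unchanged.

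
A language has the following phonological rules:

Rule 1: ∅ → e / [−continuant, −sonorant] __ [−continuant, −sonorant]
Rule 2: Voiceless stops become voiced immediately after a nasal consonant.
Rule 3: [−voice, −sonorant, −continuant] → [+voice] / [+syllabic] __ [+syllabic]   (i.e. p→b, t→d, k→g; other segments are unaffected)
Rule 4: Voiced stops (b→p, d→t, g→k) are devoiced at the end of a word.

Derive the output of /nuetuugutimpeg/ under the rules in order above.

Rule 1 (stop-cluster e-epenthesis): no segment meets the environment; /nuetuugutimpeg/ is unchanged.
Rule 2 (post-nasal voicing): /p/ is a voiceless stop immediately after the nasal /m/, so it voices to [b]. /nuetuugutimpeg/ → nuetuugutimbeg.
Rule 3 (intervocalic voicing): /t/ is a voiceless stop between vowels /e/ and /u/, so it voices to [d]. /t/ is a voiceless stop between vowels /u/ and /i/, so it voices to [d]. /nuetuugutimbeg/ → nueduugudimbeg.
Rule 4 (final devoicing): /g/ is a voiced stop in word-final position, so it devoices to [k]. /nueduugudimbeg/ → nueduugudimbek.

nueduugudimbek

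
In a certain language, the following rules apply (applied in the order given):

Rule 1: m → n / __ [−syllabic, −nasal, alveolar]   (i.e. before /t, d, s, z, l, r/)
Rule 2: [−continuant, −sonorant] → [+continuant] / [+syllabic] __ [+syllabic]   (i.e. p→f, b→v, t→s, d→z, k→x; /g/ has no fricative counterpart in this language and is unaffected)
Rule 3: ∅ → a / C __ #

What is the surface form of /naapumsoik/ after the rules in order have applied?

Rule 1 (nasal place assimilation): /m/ precedes the alveolar consonant /s/, so it assimilates in place to [n]. /naapumsoik/ → naapunsoik.
Rule 2 (intervocalic spirantization): /p/ is a stop between vowels /a/ and /u/, so it spirantizes to the fricative [f]. /naapunsoik/ → naafunsoik.
Rule 3 (final a-epenthesis): the form ends in the consonant /k/, so [a] is inserted word-finally. /naafunsoik/ → naafunsoika.

naafunsoika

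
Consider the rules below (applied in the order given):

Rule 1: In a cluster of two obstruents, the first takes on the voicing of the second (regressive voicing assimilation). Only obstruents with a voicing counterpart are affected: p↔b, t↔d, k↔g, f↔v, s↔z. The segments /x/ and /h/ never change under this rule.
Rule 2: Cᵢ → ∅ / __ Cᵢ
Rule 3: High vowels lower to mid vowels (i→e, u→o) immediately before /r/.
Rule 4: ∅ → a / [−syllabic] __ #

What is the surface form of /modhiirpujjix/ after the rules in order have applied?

mothierpujixa

Rule 1 (regressive voicing assimilation): /d/ precedes the voiceless obstruent /h/, so it devoices to [t] by assimilation. /modhiirpujjix/ → mothiirpujjix.
Rule 2 (degemination): /jj/ is a geminate; the first /j/ deletes. /mothiirpujjix/ → mothiirpujix.
Rule 3 (pre-rhotic lowering): /i/ is a high vowel immediately before /r/, so it lowers to [e]. /mothiirpujix/ → mothierpujix.
Rule 4 (final a-epenthesis): the form ends in the consonant /x/, so [a] is inserted word-finally. /mothierpujix/ → mothierpujixa.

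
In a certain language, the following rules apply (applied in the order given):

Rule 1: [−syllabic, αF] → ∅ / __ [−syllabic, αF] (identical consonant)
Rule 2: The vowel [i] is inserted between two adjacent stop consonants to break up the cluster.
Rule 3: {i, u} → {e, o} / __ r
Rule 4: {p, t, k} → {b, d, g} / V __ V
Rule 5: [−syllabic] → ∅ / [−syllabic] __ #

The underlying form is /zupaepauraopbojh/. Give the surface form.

Rule 1 (degemination): no segment meets the environment; /zupaepauraopbojh/ is unchanged.
Rule 2 (stop-cluster i-epenthesis): /p/ and /b/ form a stop–stop cluster, so [i] is inserted between them. /zupaepauraopbojh/ → zupaepauraopibojh.
Rule 3 (pre-rhotic lowering): /u/ is a high vowel immediately before /r/, so it lowers to [o]. /zupaepauraopibojh/ → zupaepaoraopibojh.
Rule 4 (intervocalic voicing): /p/ is a voiceless stop between vowels /u/ and /a/, so it voices to [b]. /p/ is a voiceless stop between vowels /e/ and /a/, so it voices to [b]. /p/ is a voiceless stop between vowels /o/ and /i/, so it voices to [b]. /zupaepaoraopibojh/ → zubaebaoraobibojh.
Rule 5 (final cluster simplification): /h/ is the second consonant of a word-final cluster /jh/, so it deletes. /zubaebaoraobibojh/ → zubaebaoraobiboj.

zubaebaoraobiboj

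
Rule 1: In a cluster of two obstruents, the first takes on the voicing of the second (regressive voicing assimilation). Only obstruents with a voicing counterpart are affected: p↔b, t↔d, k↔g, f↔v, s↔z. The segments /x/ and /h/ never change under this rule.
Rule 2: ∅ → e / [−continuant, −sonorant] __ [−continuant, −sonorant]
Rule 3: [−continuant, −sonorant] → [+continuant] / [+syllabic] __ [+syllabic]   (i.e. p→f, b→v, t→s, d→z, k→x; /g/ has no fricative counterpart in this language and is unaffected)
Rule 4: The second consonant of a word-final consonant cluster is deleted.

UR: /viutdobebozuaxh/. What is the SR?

viuzezovevozuax

Rule 1 (regressive voicing assimilation): /t/ precedes the voiced obstruent /d/, so it voices to [d] by assimilation. /viutdobebozuaxh/ → viuddobebozuaxh.
Rule 2 (stop-cluster e-epenthesis): /d/ and /d/ form a stop–stop cluster, so [e] is inserted between them. /viuddobebozuaxh/ → viudedobebozuaxh.
Rule 3 (intervocalic spirantization): /d/ is a stop between vowels /u/ and /e/, so it spirantizes to the fricative [z]. /d/ is a stop between vowels /e/ and /o/, so it spirantizes to the fricative [z]. /b/ is a stop between vowels /o/ and /e/, so it spirantizes to the fricative [v]. /b/ is a stop between vowels /e/ and /o/, so it spirantizes to the fricative [v]. /viudedobebozuaxh/ → viuzezovevozuaxh.
Rule 4 (final cluster simplification): /h/ is the second consonant of a word-final cluster /xh/, so it deletes. /viuzezovevozuaxh/ → viuzezovevozuax.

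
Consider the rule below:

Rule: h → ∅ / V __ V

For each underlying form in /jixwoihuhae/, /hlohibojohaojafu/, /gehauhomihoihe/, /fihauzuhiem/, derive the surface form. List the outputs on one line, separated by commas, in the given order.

jixwoiuae, hloibojoaojafu, geauomioie, fiauzuiem

/jixwoihuhae/: /h/ occurs between vowels /i/ and /u/, so it deletes. /h/ occurs between vowels /u/ and /a/, so it deletes. → [jixwoiuae].
/hlohibojohaojafu/: /h/ occurs between vowels /o/ and /i/, so it deletes. /h/ occurs between vowels /o/ and /a/, so it deletes. → [hloibojoaojafu].
/gehauhomihoihe/: /h/ occurs between vowels /e/ and /a/, so it deletes. /h/ occurs between vowels /u/ and /o/, so it deletes. /h/ occurs between vowels /i/ and /o/, so it deletes. /h/ occurs between vowels /i/ and /e/, so it deletes. → [geauomioie].
/fihauzuhiem/: /h/ occurs between vowels /i/ and /a/, so it deletes. /h/ occurs between vowels /u/ and /i/, so it deletes. → [fiauzuiem].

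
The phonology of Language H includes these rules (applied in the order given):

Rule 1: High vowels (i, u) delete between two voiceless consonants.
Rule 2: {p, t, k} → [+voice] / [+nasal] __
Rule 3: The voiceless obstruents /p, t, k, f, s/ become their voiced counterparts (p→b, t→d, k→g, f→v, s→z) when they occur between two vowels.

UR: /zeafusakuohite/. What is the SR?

zeafsaguohte

Rule 1 (high vowel syncope): /u/ is a high vowel flanked by voiceless consonants /f/ and /s/, so it deletes. /i/ is a high vowel flanked by voiceless consonants /h/ and /t/, so it deletes. /zeafusakuohite/ → zeafsakuohte.
Rule 2 (post-nasal voicing): no segment meets the environment; /zeafsakuohte/ is unchanged.
Rule 3 (intervocalic voicing): /k/ is a voiceless obstruent between vowels /a/ and /u/, so it voices to [g]. /zeafsakuohte/ → zeafsaguohte.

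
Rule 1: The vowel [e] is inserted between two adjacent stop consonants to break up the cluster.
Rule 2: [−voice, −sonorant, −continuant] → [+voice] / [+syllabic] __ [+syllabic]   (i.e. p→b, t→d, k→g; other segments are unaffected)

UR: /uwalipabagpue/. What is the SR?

uwalibabagebue

Rule 1 (stop-cluster e-epenthesis): /g/ and /p/ form a stop–stop cluster, so [e] is inserted between them. /uwalipabagpue/ → uwalipabagepue.
Rule 2 (intervocalic voicing): /p/ is a voiceless stop between vowels /i/ and /a/, so it voices to [b]. /p/ is a voiceless stop between vowels /e/ and /u/, so it voices to [b]. /uwalipabagepue/ → uwalibabagebue.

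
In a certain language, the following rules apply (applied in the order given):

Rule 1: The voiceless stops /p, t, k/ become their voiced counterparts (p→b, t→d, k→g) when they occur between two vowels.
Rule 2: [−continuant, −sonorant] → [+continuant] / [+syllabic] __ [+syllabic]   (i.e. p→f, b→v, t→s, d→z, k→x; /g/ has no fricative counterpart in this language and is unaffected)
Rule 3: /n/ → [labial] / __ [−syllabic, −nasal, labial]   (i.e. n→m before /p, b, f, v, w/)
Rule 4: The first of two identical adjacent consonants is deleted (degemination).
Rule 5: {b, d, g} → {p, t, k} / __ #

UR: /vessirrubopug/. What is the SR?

Rule 1 (intervocalic voicing): /p/ is a voiceless stop between vowels /o/ and /u/, so it voices to [b]. /vessirrubopug/ → vessirrubobug.
Rule 2 (intervocalic spirantization): /b/ is a stop between vowels /u/ and /o/, so it spirantizes to the fricative [v]. /b/ is a stop between vowels /o/ and /u/, so it spirantizes to the fricative [v]. /vessirrubobug/ → vessirruvovug.
Rule 3 (nasal place assimilation): no segment meets the environment; /vessirruvovug/ is unchanged.
Rule 4 (degemination): /ss/ is a geminate; the first /s/ deletes. /rr/ is a geminate; the first /r/ deletes. /vessirruvovug/ → vesiruvovug.
Rule 5 (final devoicing): /g/ is a voiced stop in word-final position, so it devoices to [k]. /vesiruvovug/ → vesiruvovuk.

vesiruvovuk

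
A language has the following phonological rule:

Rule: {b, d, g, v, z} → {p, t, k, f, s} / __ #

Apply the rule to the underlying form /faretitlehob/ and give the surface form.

faretitlehop

/b/ is a voiced obstruent in word-final position, so it devoices to [p].
Surface form: [faretitlehop].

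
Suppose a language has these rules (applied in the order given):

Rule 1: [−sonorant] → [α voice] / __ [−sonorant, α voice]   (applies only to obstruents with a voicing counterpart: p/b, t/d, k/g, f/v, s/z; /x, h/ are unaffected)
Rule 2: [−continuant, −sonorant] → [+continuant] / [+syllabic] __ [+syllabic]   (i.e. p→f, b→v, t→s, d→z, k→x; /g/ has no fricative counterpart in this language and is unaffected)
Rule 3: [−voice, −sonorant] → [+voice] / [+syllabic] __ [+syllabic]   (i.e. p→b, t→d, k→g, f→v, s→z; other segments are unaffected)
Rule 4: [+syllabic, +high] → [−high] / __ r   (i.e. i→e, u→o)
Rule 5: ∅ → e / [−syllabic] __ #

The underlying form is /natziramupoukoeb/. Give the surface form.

Rule 1 (regressive voicing assimilation): /t/ precedes the voiced obstruent /z/, so it voices to [d] by assimilation. /natziramupoukoeb/ → nadziramupoukoeb.
Rule 2 (intervocalic spirantization): /p/ is a stop between vowels /u/ and /o/, so it spirantizes to the fricative [f]. /k/ is a stop between vowels /u/ and /o/, so it spirantizes to the fricative [x]. /nadziramupoukoeb/ → nadziramufouxoeb.
Rule 3 (intervocalic voicing): /f/ is a voiceless obstruent between vowels /u/ and /o/, so it voices to [v]. /nadziramufouxoeb/ → nadziramuvouxoeb.
Rule 4 (pre-rhotic lowering): /i/ is a high vowel immediately before /r/, so it lowers to [e]. /nadziramuvouxoeb/ → nadzeramuvouxoeb.
Rule 5 (final e-epenthesis): the form ends in the consonant /b/, so [e] is inserted word-finally. /nadzeramuvouxoeb/ → nadzeramuvouxoebe.

nadzeramuvouxoebe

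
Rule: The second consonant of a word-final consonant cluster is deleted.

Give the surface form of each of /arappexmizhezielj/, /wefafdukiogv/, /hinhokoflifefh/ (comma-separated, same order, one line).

/arappexmizhezielj/: /j/ is the second consonant of a word-final cluster /lj/, so it deletes. → [arappexmizheziel].
/wefafdukiogv/: /v/ is the second consonant of a word-final cluster /gv/, so it deletes. → [wefafdukiog].
/hinhokoflifefh/: /h/ is the second consonant of a word-final cluster /fh/, so it deletes. → [hinhokoflifef].

arappexmizheziel, wefafdukiog, hinhokoflifef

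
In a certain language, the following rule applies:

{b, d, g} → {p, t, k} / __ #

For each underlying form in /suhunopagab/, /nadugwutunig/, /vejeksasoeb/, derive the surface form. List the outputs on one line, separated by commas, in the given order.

suhunopagap, nadugwutunik, vejeksasoep

/suhunopagab/: /b/ is a voiced stop in word-final position, so it devoices to [p]. → [suhunopagap].
/nadugwutunig/: /g/ is a voiced stop in word-final position, so it devoices to [k]. → [nadugwutunik].
/vejeksasoeb/: /b/ is a voiced stop in word-final position, so it devoices to [p]. → [vejeksasoep].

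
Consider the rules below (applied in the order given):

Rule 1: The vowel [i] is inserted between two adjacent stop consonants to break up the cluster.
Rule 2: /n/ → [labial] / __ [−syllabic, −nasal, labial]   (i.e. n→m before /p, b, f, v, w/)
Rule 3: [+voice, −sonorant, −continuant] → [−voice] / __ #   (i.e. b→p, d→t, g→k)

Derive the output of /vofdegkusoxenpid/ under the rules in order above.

Rule 1 (stop-cluster i-epenthesis): /g/ and /k/ form a stop–stop cluster, so [i] is inserted between them. /vofdegkusoxenpid/ → vofdegikusoxenpid.
Rule 2 (nasal place assimilation): /n/ precedes the labial consonant /p/, so it assimilates in place to [m]. /vofdegikusoxenpid/ → vofdegikusoxempid.
Rule 3 (final devoicing): /d/ is a voiced stop in word-final position, so it devoices to [t]. /vofdegikusoxempid/ → vofdegikusoxempit.

vofdegikusoxempit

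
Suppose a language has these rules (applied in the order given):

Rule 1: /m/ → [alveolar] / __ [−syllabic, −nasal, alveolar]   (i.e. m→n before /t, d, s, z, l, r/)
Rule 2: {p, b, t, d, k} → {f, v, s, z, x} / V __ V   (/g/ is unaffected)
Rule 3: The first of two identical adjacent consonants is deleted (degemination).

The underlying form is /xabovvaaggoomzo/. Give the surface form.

Rule 1 (nasal place assimilation): /m/ precedes the alveolar consonant /z/, so it assimilates in place to [n]. /xabovvaaggoomzo/ → xabovvaaggoonzo.
Rule 2 (intervocalic spirantization): /b/ is a stop between vowels /a/ and /o/, so it spirantizes to the fricative [v]. /xabovvaaggoonzo/ → xavovvaaggoonzo.
Rule 3 (degemination): /vv/ is a geminate; the first /v/ deletes. /gg/ is a geminate; the first /g/ deletes. /xavovvaaggoonzo/ → xavovaagoonzo.

xavovaagoonzo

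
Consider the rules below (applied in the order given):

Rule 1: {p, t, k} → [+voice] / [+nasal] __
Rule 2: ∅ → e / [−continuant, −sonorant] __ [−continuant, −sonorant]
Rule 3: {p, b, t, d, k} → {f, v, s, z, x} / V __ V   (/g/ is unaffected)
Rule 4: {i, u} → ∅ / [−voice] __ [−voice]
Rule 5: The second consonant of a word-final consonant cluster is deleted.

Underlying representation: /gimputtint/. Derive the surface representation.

gimbusesin

Rule 1 (post-nasal voicing): /p/ is a voiceless stop immediately after the nasal /m/, so it voices to [b]. /t/ is a voiceless stop immediately after the nasal /n/, so it voices to [d]. /gimputtint/ → gimbuttind.
Rule 2 (stop-cluster e-epenthesis): /t/ and /t/ form a stop–stop cluster, so [e] is inserted between them. /gimbuttind/ → gimbutetind.
Rule 3 (intervocalic spirantization): /t/ is a stop between vowels /u/ and /e/, so it spirantizes to the fricative [s]. /t/ is a stop between vowels /e/ and /i/, so it spirantizes to the fricative [s]. /gimbutetind/ → gimbusesind.
Rule 4 (high vowel syncope): no segment meets the environment; /gimbusesind/ is unchanged.
Rule 5 (final cluster simplification): /d/ is the second consonant of a word-final cluster /nd/, so it deletes. /gimbusesind/ → gimbusesin.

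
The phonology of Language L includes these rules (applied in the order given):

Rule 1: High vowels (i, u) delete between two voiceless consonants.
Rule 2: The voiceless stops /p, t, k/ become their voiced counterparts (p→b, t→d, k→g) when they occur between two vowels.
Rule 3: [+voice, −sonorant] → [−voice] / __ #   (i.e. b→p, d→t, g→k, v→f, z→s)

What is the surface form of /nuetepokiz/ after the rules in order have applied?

nuedebogis

Rule 1 (high vowel syncope): no segment meets the environment; /nuetepokiz/ is unchanged.
Rule 2 (intervocalic voicing): /t/ is a voiceless stop between vowels /e/ and /e/, so it voices to [d]. /p/ is a voiceless stop between vowels /e/ and /o/, so it voices to [b]. /k/ is a voiceless stop between vowels /o/ and /i/, so it voices to [g]. /nuetepokiz/ → nuedebogiz.
Rule 3 (final devoicing): /z/ is a voiced obstruent in word-final position, so it devoices to [s]. /nuedebogiz/ → nuedebogis.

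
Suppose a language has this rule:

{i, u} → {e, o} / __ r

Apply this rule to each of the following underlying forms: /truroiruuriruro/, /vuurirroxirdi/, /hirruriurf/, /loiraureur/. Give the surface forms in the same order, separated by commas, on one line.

/truroiruuriruro/: /u/ is a high vowel immediately before /r/, so it lowers to [o]. /i/ is a high vowel immediately before /r/, so it lowers to [e]. /u/ is a high vowel immediately before /r/, so it lowers to [o]. /i/ is a high vowel immediately before /r/, so it lowers to [e]. /u/ is a high vowel immediately before /r/, so it lowers to [o]. → [troroeruoreroro].
/vuurirroxirdi/: /u/ is a high vowel immediately before /r/, so it lowers to [o]. /i/ is a high vowel immediately before /r/, so it lowers to [e]. /i/ is a high vowel immediately before /r/, so it lowers to [e]. → [vuorerroxerdi].
/hirruriurf/: /i/ is a high vowel immediately before /r/, so it lowers to [e]. /u/ is a high vowel immediately before /r/, so it lowers to [o]. /u/ is a high vowel immediately before /r/, so it lowers to [o]. → [herroriorf].
/loiraureur/: /i/ is a high vowel immediately before /r/, so it lowers to [e]. /u/ is a high vowel immediately before /r/, so it lowers to [o]. /u/ is a high vowel immediately before /r/, so it lowers to [o]. → [loeraoreor].

troroeruoreroro, vuorerroxerdi, herroriorf, loeraoreor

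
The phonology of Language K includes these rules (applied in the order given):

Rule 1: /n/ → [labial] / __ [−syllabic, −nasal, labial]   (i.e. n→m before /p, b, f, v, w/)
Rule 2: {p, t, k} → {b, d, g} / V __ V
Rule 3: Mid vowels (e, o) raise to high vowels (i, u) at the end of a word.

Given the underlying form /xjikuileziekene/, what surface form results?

Rule 1 (nasal place assimilation): no segment meets the environment; /xjikuileziekene/ is unchanged.
Rule 2 (intervocalic voicing): /k/ is a voiceless stop between vowels /i/ and /u/, so it voices to [g]. /k/ is a voiceless stop between vowels /e/ and /e/, so it voices to [g]. /xjikuileziekene/ → xjiguileziegene.
Rule 3 (final vowel raising): /e/ is a mid vowel in word-final position, so it raises to [i]. /xjiguileziegene/ → xjiguileziegeni.

xjiguileziegeni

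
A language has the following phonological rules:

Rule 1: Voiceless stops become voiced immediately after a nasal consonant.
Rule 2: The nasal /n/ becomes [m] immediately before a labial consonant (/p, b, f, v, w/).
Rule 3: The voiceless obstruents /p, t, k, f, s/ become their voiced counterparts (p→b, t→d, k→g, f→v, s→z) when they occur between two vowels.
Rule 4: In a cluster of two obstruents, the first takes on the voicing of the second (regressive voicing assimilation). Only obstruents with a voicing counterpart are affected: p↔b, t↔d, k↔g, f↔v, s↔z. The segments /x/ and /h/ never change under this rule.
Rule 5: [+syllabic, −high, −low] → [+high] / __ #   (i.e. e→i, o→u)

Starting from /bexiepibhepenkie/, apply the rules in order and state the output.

Rule 1 (post-nasal voicing): /k/ is a voiceless stop immediately after the nasal /n/, so it voices to [g]. /bexiepibhepenkie/ → bexiepibhepengie.
Rule 2 (nasal place assimilation): no segment meets the environment; /bexiepibhepengie/ is unchanged.
Rule 3 (intervocalic voicing): /p/ is a voiceless obstruent between vowels /e/ and /i/, so it voices to [b]. /p/ is a voiceless obstruent between vowels /e/ and /e/, so it voices to [b]. /bexiepibhepengie/ → bexiebibhebengie.
Rule 4 (regressive voicing assimilation): /b/ precedes the voiceless obstruent /h/, so it devoices to [p] by assimilation. /bexiebibhebengie/ → bexiebiphebengie.
Rule 5 (final vowel raising): /e/ is a mid vowel in word-final position, so it raises to [i]. /bexiebiphebengie/ → bexiebiphebengii.

bexiebiphebengii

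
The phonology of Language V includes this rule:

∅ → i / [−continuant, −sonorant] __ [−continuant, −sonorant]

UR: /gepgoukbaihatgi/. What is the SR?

/p/ and /g/ form a stop–stop cluster, so [i] is inserted between them.
/k/ and /b/ form a stop–stop cluster, so [i] is inserted between them.
/t/ and /g/ form a stop–stop cluster, so [i] is inserted between them.
Surface form: [gepigoukibaihatigi].

gepigoukibaihatigi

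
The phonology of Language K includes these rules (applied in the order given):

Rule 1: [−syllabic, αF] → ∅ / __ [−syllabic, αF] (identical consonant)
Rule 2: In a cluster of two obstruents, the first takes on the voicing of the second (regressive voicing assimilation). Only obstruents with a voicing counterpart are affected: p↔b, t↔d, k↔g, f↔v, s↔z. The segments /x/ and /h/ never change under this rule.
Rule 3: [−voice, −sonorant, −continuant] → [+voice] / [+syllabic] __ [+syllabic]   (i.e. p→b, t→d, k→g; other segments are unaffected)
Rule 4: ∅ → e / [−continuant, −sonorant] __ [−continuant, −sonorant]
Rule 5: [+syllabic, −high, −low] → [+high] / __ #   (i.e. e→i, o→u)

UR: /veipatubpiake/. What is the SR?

Rule 1 (degemination): no segment meets the environment; /veipatubpiake/ is unchanged.
Rule 2 (regressive voicing assimilation): /b/ precedes the voiceless obstruent /p/, so it devoices to [p] by assimilation. /veipatubpiake/ → veipatuppiake.
Rule 3 (intervocalic voicing): /p/ is a voiceless stop between vowels /i/ and /a/, so it voices to [b]. /t/ is a voiceless stop between vowels /a/ and /u/, so it voices to [d]. /k/ is a voiceless stop between vowels /a/ and /e/, so it voices to [g]. /veipatuppiake/ → veibaduppiage.
Rule 4 (stop-cluster e-epenthesis): /p/ and /p/ form a stop–stop cluster, so [e] is inserted between them. /veibaduppiage/ → veibadupepiage.
Rule 5 (final vowel raising): /e/ is a mid vowel in word-final position, so it raises to [i]. /veibadupepiage/ → veibadupepiagi.

veibadupepiagi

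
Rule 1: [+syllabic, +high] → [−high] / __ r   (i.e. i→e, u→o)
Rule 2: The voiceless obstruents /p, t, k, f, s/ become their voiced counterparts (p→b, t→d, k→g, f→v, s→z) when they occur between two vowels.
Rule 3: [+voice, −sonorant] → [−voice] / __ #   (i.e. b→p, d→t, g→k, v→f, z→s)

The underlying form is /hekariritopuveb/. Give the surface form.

hegareridobuvep

Rule 1 (pre-rhotic lowering): /i/ is a high vowel immediately before /r/, so it lowers to [e]. /hekariritopuveb/ → hekareritopuveb.
Rule 2 (intervocalic voicing): /k/ is a voiceless obstruent between vowels /e/ and /a/, so it voices to [g]. /t/ is a voiceless obstruent between vowels /i/ and /o/, so it voices to [d]. /p/ is a voiceless obstruent between vowels /o/ and /u/, so it voices to [b]. /hekareritopuveb/ → hegareridobuveb.
Rule 3 (final devoicing): /b/ is a voiced obstruent in word-final position, so it devoices to [p]. /hegareridobuveb/ → hegareridobuvep.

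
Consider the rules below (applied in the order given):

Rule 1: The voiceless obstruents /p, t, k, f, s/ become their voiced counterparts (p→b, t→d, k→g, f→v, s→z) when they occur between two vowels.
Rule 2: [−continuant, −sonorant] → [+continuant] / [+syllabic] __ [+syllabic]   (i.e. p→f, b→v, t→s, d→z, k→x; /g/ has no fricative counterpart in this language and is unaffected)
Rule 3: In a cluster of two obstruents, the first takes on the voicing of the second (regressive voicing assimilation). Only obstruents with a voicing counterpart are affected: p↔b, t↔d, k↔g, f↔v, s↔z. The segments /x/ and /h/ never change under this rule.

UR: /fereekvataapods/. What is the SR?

fereegvazaavots

Rule 1 (intervocalic voicing): /t/ is a voiceless obstruent between vowels /a/ and /a/, so it voices to [d]. /p/ is a voiceless obstruent between vowels /a/ and /o/, so it voices to [b]. /fereekvataapods/ → fereekvadaabods.
Rule 2 (intervocalic spirantization): /d/ is a stop between vowels /a/ and /a/, so it spirantizes to the fricative [z]. /b/ is a stop between vowels /a/ and /o/, so it spirantizes to the fricative [v]. /fereekvadaabods/ → fereekvazaavods.
Rule 3 (regressive voicing assimilation): /k/ precedes the voiced obstruent /v/, so it voices to [g] by assimilation. /d/ precedes the voiceless obstruent /s/, so it devoices to [t] by assimilation. /fereekvazaavods/ → fereegvazaavots.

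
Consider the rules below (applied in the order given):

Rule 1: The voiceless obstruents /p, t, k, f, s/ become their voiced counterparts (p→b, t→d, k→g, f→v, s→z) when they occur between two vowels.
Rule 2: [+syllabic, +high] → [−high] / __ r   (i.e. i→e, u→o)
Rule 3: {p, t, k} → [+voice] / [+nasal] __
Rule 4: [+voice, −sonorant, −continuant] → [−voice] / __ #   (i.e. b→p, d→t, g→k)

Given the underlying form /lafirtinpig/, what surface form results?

lavertinbik

Rule 1 (intervocalic voicing): /f/ is a voiceless obstruent between vowels /a/ and /i/, so it voices to [v]. /lafirtinpig/ → lavirtinpig.
Rule 2 (pre-rhotic lowering): /i/ is a high vowel immediately before /r/, so it lowers to [e]. /lavirtinpig/ → lavertinpig.
Rule 3 (post-nasal voicing): /p/ is a voiceless stop immediately after the nasal /n/, so it voices to [b]. /lavertinpig/ → lavertinbig.
Rule 4 (final devoicing): /g/ is a voiced stop in word-final position, so it devoices to [k]. /lavertinbig/ → lavertinbik.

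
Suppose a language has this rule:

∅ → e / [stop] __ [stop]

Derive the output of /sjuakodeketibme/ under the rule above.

sjuakodeketibme

No segment of /sjuakodeketibme/ meets the structural description of the rule, so the form surfaces unchanged.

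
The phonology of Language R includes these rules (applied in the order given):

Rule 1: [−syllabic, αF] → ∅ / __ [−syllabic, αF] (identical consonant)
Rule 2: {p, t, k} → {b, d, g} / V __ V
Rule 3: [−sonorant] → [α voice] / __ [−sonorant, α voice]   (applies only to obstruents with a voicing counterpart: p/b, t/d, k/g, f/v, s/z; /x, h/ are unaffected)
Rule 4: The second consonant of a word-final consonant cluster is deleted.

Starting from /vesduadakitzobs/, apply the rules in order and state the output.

vezduadagidzop

Rule 1 (degemination): no segment meets the environment; /vesduadakitzobs/ is unchanged.
Rule 2 (intervocalic voicing): /k/ is a voiceless stop between vowels /a/ and /i/, so it voices to [g]. /vesduadakitzobs/ → vesduadagitzobs.
Rule 3 (regressive voicing assimilation): /s/ precedes the voiced obstruent /d/, so it voices to [z] by assimilation. /t/ precedes the voiced obstruent /z/, so it voices to [d] by assimilation. /b/ precedes the voiceless obstruent /s/, so it devoices to [p] by assimilation. /vesduadagitzobs/ → vezduadagidzops.
Rule 4 (final cluster simplification): /s/ is the second consonant of a word-final cluster /ps/, so it deletes. /vezduadagidzops/ → vezduadagidzop.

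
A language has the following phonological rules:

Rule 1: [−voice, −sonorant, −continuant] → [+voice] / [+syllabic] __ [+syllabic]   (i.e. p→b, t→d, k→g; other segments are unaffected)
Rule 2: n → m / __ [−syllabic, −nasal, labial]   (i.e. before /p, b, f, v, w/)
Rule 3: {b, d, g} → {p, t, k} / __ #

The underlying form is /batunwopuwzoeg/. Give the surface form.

Rule 1 (intervocalic voicing): /t/ is a voiceless stop between vowels /a/ and /u/, so it voices to [d]. /p/ is a voiceless stop between vowels /o/ and /u/, so it voices to [b]. /batunwopuwzoeg/ → badunwobuwzoeg.
Rule 2 (nasal place assimilation): /n/ precedes the labial consonant /w/, so it assimilates in place to [m]. /badunwobuwzoeg/ → badumwobuwzoeg.
Rule 3 (final devoicing): /g/ is a voiced stop in word-final position, so it devoices to [k]. /badumwobuwzoeg/ → badumwobuwzoek.

badumwobuwzoek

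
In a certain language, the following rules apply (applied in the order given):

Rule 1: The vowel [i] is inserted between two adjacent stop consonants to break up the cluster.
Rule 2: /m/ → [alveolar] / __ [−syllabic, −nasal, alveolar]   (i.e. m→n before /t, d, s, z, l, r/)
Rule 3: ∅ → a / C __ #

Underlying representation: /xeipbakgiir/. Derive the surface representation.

xeipibakigiira

Rule 1 (stop-cluster i-epenthesis): /p/ and /b/ form a stop–stop cluster, so [i] is inserted between them. /k/ and /g/ form a stop–stop cluster, so [i] is inserted between them. /xeipbakgiir/ → xeipibakigiir.
Rule 2 (nasal place assimilation): no segment meets the environment; /xeipibakigiir/ is unchanged.
Rule 3 (final a-epenthesis): the form ends in the consonant /r/, so [a] is inserted word-finally. /xeipibakigiir/ → xeipibakigiira.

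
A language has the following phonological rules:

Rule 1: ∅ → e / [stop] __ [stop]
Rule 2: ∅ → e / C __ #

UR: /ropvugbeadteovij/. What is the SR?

Rule 1 (stop-cluster e-epenthesis): /g/ and /b/ form a stop–stop cluster, so [e] is inserted between them. /d/ and /t/ form a stop–stop cluster, so [e] is inserted between them. /ropvugbeadteovij/ → ropvugebeadeteovij.
Rule 2 (final e-epenthesis): the form ends in the consonant /j/, so [e] is inserted word-finally. /ropvugebeadeteovij/ → ropvugebeadeteovije.

ropvugebeadeteovije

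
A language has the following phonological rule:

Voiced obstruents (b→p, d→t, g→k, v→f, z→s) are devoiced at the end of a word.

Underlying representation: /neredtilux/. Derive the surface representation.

neredtilux

No segment of /neredtilux/ meets the structural description of the rule, so the form surfaces unchanged.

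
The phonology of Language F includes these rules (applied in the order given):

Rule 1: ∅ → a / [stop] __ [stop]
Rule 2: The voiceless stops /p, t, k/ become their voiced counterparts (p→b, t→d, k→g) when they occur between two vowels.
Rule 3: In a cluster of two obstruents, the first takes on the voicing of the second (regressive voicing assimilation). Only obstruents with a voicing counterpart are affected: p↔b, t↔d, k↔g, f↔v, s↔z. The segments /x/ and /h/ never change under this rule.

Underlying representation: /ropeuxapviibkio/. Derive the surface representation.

robeuxabviibagio

Rule 1 (stop-cluster a-epenthesis): /b/ and /k/ form a stop–stop cluster, so [a] is inserted between them. /ropeuxapviibkio/ → ropeuxapviibakio.
Rule 2 (intervocalic voicing): /p/ is a voiceless stop between vowels /o/ and /e/, so it voices to [b]. /k/ is a voiceless stop between vowels /a/ and /i/, so it voices to [g]. /ropeuxapviibakio/ → robeuxapviibagio.
Rule 3 (regressive voicing assimilation): /p/ precedes the voiced obstruent /v/, so it voices to [b] by assimilation. /robeuxapviibagio/ → robeuxabviibagio.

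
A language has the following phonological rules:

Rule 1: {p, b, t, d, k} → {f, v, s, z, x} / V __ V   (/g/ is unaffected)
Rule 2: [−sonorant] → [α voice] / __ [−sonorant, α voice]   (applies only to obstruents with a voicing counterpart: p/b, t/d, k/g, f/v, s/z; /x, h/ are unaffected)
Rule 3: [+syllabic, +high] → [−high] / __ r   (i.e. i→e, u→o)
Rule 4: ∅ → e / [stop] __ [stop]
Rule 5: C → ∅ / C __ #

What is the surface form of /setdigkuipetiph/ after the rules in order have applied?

sededikekuifesip

Rule 1 (intervocalic spirantization): /p/ is a stop between vowels /i/ and /e/, so it spirantizes to the fricative [f]. /t/ is a stop between vowels /e/ and /i/, so it spirantizes to the fricative [s]. /setdigkuipetiph/ → setdigkuifesiph.
Rule 2 (regressive voicing assimilation): /t/ precedes the voiced obstruent /d/, so it voices to [d] by assimilation. /g/ precedes the voiceless obstruent /k/, so it devoices to [k] by assimilation. /setdigkuifesiph/ → seddikkuifesiph.
Rule 3 (pre-rhotic lowering): no segment meets the environment; /seddikkuifesiph/ is unchanged.
Rule 4 (stop-cluster e-epenthesis): /d/ and /d/ form a stop–stop cluster, so [e] is inserted between them. /k/ and /k/ form a stop–stop cluster, so [e] is inserted between them. /seddikkuifesiph/ → sededikekuifesiph.
Rule 5 (final cluster simplification): /h/ is the second consonant of a word-final cluster /ph/, so it deletes. /sededikekuifesiph/ → sededikekuifesip.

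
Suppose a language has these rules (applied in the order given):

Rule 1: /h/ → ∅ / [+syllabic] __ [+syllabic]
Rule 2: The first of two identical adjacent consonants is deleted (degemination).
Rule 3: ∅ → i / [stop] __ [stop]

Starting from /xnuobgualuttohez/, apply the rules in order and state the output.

xnuobigualutoez

Rule 1 (intervocalic h-deletion): /h/ occurs between vowels /o/ and /e/, so it deletes. /xnuobgualuttohez/ → xnuobgualuttoez.
Rule 2 (degemination): /tt/ is a geminate; the first /t/ deletes. /xnuobgualuttoez/ → xnuobgualutoez.
Rule 3 (stop-cluster i-epenthesis): /b/ and /g/ form a stop–stop cluster, so [i] is inserted between them. /xnuobgualutoez/ → xnuobigualutoez.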